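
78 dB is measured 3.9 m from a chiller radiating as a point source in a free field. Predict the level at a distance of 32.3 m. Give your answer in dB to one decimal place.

For a point source, L₂ = L₁ − 20·log₁₀(r₂/r₁).
L₂ = 78 − 20·log₁₀(32.3/3.9) = 78 − 18.363 = 59.64 dB.

59.6 dB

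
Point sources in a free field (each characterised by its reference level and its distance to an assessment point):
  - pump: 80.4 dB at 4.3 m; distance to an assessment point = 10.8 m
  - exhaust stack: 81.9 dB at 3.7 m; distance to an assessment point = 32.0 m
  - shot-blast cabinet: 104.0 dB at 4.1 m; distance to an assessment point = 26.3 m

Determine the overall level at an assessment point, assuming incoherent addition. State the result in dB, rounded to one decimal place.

88.0 dB

Apply inverse-square spreading to bring every level to the receiver, then sum 10^(L/10).
pump: 80.4 − 20·log₁₀(10.8/4.3) = 80.4 − 8.00 = 72.40 dB.
exhaust stack: 81.9 − 20·log₁₀(32.0/3.7) = 81.9 − 18.74 = 63.16 dB.
shot-blast cabinet: 104.0 − 20·log₁₀(26.3/4.1) = 104.0 − 16.14 = 87.86 dB.
Σ 10^(L/10) = 6.299e+08 → L_total = 10·log₁₀(6.299e+08) = 87.99 dB.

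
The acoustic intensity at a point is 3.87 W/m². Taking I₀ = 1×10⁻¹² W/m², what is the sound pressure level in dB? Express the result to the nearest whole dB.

Dividing by I₀ shifts the exponent by 12: I/I₀ = 3.87×10^12.
L = 10·(0.5877 + 12) = 125.88 dB.

126 dB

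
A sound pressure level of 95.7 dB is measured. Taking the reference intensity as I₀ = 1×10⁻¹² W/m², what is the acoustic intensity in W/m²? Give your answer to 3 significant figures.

0.00372 W/m²

L = 10·log₁₀(I/I₀) ⇒ I = I₀·10^(L/10) = 10⁻¹² × 10^9.57.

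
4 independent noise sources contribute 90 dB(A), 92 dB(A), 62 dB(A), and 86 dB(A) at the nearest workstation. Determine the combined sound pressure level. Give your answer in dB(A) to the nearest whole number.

Incoherent sources combine by intensity addition: L_total = 10·log₁₀(Σ 10^(L_i/10)).
Σ 10^(L/10) = 10^(90/10) + 10^(92/10) + 10^(62/10) + 10^(86/10) = 2.985e+09.
L_total = 10·log₁₀(2.985e+09) = 94.75 dB(A).

95 dB(A)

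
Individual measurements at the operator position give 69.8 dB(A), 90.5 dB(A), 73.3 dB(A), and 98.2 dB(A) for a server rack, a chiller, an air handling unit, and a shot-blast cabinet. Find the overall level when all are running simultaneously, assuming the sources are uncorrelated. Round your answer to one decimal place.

For uncorrelated sources the intensities add, so convert each level to linear form, sum, and take 10·log₁₀ of the total.
Σ 10^(L/10) = 10^(69.8/10) + 10^(90.5/10) + 10^(73.3/10) + 10^(98.2/10) = 7.760e+09.
L_total = 10·log₁₀(7.760e+09) = 98.90 dB(A).

98.9 dB(A)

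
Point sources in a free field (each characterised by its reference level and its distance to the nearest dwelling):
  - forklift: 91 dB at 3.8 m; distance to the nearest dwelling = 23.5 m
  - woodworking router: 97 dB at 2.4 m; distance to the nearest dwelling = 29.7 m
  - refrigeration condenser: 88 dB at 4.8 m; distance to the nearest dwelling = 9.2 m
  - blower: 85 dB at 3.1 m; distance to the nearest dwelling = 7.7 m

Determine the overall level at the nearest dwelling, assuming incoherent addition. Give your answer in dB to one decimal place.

84.6 dB

Propagate each source to the receiver with L = L_ref − 20·log₁₀(r/r_ref), then add intensities.
forklift: 91 − 20·log₁₀(23.5/3.8) = 91 − 15.83 = 75.17 dB.
woodworking router: 97 − 20·log₁₀(29.7/2.4) = 97 − 21.85 = 75.15 dB.
refrigeration condenser: 88 − 20·log₁₀(9.2/4.8) = 88 − 5.65 = 82.35 dB.
blower: 85 − 20·log₁₀(7.7/3.1) = 85 − 7.90 = 77.10 dB.
Σ 10^(L/10) = 2.887e+08 → L_total = 10·log₁₀(2.887e+08) = 84.60 dB.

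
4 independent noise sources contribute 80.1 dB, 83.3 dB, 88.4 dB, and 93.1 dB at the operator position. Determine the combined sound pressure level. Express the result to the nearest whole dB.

Incoherent sources combine by intensity addition: L_total = 10·log₁₀(Σ 10^(L_i/10)).
Σ 10^(L/10) = 10^(80.1/10) + 10^(83.3/10) + 10^(88.4/10) + 10^(93.1/10) = 3.050e+09.
L_total = 10·log₁₀(3.050e+09) = 94.84 dB.

95 dB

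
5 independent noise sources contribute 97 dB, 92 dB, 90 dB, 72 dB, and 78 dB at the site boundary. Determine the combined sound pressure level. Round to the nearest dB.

For uncorrelated sources the intensities add, so convert each level to linear form, sum, and take 10·log₁₀ of the total.
Σ 10^(L/10) = 10^(97/10) + 10^(92/10) + 10^(90/10) + 10^(72/10) + 10^(78/10) = 7.676e+09.
L_total = 10·log₁₀(7.676e+09) = 98.85 dB.

99 dB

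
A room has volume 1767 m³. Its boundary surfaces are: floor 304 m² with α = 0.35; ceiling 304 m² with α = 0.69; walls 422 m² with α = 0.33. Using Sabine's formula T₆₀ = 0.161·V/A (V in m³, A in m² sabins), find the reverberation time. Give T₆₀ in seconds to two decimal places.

Total absorption A = 304·0.35 + 304·0.69 + 422·0.33 = 455.42 m² sabins.
T₆₀ = 0.161·V/A = 0.161·1767/455.42 = 0.625 s.

0.62 s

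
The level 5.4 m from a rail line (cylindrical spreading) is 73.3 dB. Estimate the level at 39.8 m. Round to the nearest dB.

65 dB

Line-source attenuation: ΔL = 10·log₁₀(r₂/r₁) = 10·log₁₀(39.8/5.4) = 8.675 dB.
L₂ = 73.3 − 10·log₁₀(39.8/5.4) = 73.3 − 8.675 = 64.63 dB.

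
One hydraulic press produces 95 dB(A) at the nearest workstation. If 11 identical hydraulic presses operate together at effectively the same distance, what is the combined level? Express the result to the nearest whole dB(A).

105 dB(A)

N identical incoherent sources raise the level by 10·log₁₀ N.
L_total = 95 + 10·log₁₀(11) = 95 + 10.414 = 105.41 dB(A).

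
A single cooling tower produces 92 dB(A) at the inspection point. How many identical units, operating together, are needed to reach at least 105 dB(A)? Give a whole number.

20

Need L₁ + 10·log₁₀ N ≥ 105, i.e. log₁₀ N ≥ 1.30.
N ≥ 10^(13.0/10) = 19.953, so N = 20.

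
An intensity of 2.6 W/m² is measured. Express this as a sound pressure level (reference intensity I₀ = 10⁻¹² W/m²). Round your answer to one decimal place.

124.1 dB

I/I₀ = 2.6/10⁻¹² = 2.6×10^12, and L = 10·log₁₀(I/I₀).
L = 10·(0.4150 + 12) = 124.15 dB.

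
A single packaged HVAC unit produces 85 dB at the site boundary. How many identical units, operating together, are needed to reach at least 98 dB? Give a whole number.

The shortfall is 98 − 85 = 13.0 dB, and N units add 10·log₁₀ N, so need 10·log₁₀ N ≥ 13.0.
N ≥ 10^(13.0/10) = 19.953, so N = 20.

20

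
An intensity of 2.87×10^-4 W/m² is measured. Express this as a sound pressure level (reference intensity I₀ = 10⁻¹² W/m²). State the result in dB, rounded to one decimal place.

I/I₀ = 2.87×10^-4/10⁻¹² = 2.87×10^8, and L = 10·log₁₀(I/I₀).
L = 10·(0.4579 + 8) = 84.58 dB.

84.6 dB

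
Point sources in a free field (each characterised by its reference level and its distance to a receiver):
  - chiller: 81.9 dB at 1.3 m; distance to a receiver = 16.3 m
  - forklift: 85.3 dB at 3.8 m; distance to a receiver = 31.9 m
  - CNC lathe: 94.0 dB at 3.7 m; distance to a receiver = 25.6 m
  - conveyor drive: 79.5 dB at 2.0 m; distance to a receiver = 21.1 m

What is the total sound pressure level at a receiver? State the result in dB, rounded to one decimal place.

Apply inverse-square spreading to bring every level to the receiver, then sum 10^(L/10).
chiller: 81.9 − 20·log₁₀(16.3/1.3) = 81.9 − 21.96 = 59.94 dB.
forklift: 85.3 − 20·log₁₀(31.9/3.8) = 85.3 − 18.48 = 66.82 dB.
CNC lathe: 94.0 − 20·log₁₀(25.6/3.7) = 94.0 − 16.80 = 77.20 dB.
conveyor drive: 79.5 − 20·log₁₀(21.1/2.0) = 79.5 − 20.47 = 59.03 dB.
Σ 10^(L/10) = 5.907e+07 → L_total = 10·log₁₀(5.907e+07) = 77.71 dB.

77.7 dB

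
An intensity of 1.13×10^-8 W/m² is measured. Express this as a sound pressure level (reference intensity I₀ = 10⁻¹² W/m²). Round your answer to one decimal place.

40.5 dB

I/I₀ = 1.13×10^-8/10⁻¹² = 1.13×10^4, and L = 10·log₁₀(I/I₀).
L = 10·(0.0531 + 4) = 40.53 dB.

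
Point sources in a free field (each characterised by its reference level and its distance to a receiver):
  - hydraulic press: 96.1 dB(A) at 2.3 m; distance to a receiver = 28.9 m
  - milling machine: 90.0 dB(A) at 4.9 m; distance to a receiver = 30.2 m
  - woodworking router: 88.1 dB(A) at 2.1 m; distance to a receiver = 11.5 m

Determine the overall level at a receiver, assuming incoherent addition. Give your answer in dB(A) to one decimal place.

Apply inverse-square spreading to bring every level to the receiver, then sum 10^(L/10).
hydraulic press: 96.1 − 20·log₁₀(28.9/2.3) = 96.1 − 21.98 = 74.12 dB(A).
milling machine: 90.0 − 20·log₁₀(30.2/4.9) = 90.0 − 15.80 = 74.20 dB(A).
woodworking router: 88.1 − 20·log₁₀(11.5/2.1) = 88.1 − 14.77 = 73.33 dB(A).
Σ 10^(L/10) = 7.366e+07 → L_total = 10·log₁₀(7.366e+07) = 78.67 dB(A).

78.7 dB(A)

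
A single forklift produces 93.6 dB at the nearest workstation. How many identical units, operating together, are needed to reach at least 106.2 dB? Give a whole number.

19

N identical sources give L₁ + 10·log₁₀ N, so require 10·log₁₀ N ≥ 106.2 − 93.6 = 12.6 dB.
N ≥ 10^(12.6/10) = 18.197, so N = 19.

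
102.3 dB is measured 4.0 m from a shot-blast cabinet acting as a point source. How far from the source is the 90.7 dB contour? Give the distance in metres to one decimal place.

15.2 m

The 11.6 dB drop corresponds to a distance ratio of 10^(11.6/20) for a point source.
r₂ = 4.0·10^((102.3−90.7)/20) = 4.0·10^(11.6/20) = 15.21 m.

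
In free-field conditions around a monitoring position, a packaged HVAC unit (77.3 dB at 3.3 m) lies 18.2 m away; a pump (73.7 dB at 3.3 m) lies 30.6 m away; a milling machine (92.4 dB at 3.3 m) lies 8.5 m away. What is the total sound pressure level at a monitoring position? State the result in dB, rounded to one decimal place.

Propagate each source to the receiver with L = L_ref − 20·log₁₀(r/r_ref), then add intensities.
packaged HVAC unit: 77.3 − 20·log₁₀(18.2/3.3) = 77.3 − 14.83 = 62.47 dB.
pump: 73.7 − 20·log₁₀(30.6/3.3) = 73.7 − 19.34 = 54.36 dB.
milling machine: 92.4 − 20·log₁₀(8.5/3.3) = 92.4 − 8.22 = 84.18 dB.
Σ 10^(L/10) = 2.640e+08 → L_total = 10·log₁₀(2.640e+08) = 84.22 dB.

84.2 dB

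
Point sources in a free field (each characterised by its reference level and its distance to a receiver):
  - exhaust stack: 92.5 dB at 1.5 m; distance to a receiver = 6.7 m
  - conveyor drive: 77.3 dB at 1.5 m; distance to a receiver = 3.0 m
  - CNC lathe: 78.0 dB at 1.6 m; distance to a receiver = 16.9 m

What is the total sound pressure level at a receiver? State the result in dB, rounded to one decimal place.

Apply inverse-square spreading to bring every level to the receiver, then sum 10^(L/10).
exhaust stack: 92.5 − 20·log₁₀(6.7/1.5) = 92.5 − 13.00 = 79.50 dB.
conveyor drive: 77.3 − 20·log₁₀(3.0/1.5) = 77.3 − 6.02 = 71.28 dB.
CNC lathe: 78.0 − 20·log₁₀(16.9/1.6) = 78.0 − 20.48 = 57.52 dB.
Σ 10^(L/10) = 1.031e+08 → L_total = 10·log₁₀(1.031e+08) = 80.13 dB.

80.1 dB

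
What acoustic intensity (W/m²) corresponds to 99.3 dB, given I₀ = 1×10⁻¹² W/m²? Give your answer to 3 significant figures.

0.00851 W/m²

I/I₀ = 10^(99.3/10) = 8.511e+09, so I = 8.511e+09 × 10⁻¹² W/m².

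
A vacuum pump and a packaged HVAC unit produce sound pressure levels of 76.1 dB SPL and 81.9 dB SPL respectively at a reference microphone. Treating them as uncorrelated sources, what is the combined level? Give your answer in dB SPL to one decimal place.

82.9 dB SPL

For uncorrelated sources the intensities add, so convert each level to linear form, sum, and take 10·log₁₀ of the total.
Σ 10^(L/10) = 10^(76.1/10) + 10^(81.9/10) = 1.956e+08.
L_total = 10·log₁₀(1.956e+08) = 82.91 dB SPL.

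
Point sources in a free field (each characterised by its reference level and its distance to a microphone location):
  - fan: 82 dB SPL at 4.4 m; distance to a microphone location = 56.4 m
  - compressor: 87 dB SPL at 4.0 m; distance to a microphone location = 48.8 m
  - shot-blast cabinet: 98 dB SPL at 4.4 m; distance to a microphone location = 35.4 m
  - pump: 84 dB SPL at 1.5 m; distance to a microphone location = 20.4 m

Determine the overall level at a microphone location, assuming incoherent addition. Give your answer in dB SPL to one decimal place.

80.1 dB SPL

First find each source's level at the receiver (point-source: −20·log₁₀(r/r_ref)), then combine on an intensity basis.
fan: 82 − 20·log₁₀(56.4/4.4) = 82 − 22.16 = 59.84 dB SPL.
compressor: 87 − 20·log₁₀(48.8/4.0) = 87 − 21.73 = 65.27 dB SPL.
shot-blast cabinet: 98 − 20·log₁₀(35.4/4.4) = 98 − 18.11 = 79.89 dB SPL.
pump: 84 − 20·log₁₀(20.4/1.5) = 84 − 22.67 = 61.33 dB SPL.
Σ 10^(L/10) = 1.032e+08 → L_total = 10·log₁₀(1.032e+08) = 80.14 dB SPL.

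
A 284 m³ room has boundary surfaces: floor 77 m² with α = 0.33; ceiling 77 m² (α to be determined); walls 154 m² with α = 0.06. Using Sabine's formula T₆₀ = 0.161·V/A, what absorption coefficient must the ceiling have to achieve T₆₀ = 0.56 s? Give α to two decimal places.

From T₆₀ = 0.161·V/A, the target T₆₀ = 0.56 s needs A = 0.161·284/0.56 = 81.65 m².
Absorption from the other surfaces = 77·0.33 + 154·0.06 = 34.65 m², so the ceiling must supply 47.00 m² over 77 m².
α = 47.00/77 = 0.610.

0.61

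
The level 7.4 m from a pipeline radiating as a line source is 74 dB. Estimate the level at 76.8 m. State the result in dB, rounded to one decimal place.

Line-source attenuation: ΔL = 10·log₁₀(r₂/r₁) = 10·log₁₀(76.8/7.4) = 10.161 dB.
L₂ = 74 − 10·log₁₀(76.8/7.4) = 74 − 10.161 = 63.84 dB.

63.8 dB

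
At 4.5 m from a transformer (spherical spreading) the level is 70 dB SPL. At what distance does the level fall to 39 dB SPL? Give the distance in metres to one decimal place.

159.7 m

For a point source L₁ − L₂ = 20·log₁₀(r₂/r₁), so r₂ = r₁·10^((L₁−L₂)/20).
r₂ = 4.5·10^((70−39)/20) = 4.5·10^(31.0/20) = 159.67 m.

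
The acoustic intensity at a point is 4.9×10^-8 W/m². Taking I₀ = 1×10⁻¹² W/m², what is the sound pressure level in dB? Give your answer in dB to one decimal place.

46.9 dB

L = 10·log₁₀(I/I₀) = 10·log₁₀(4.9×10^-8/10⁻¹²) = 10·log₁₀(4.9×10^4).
L = 10·(0.6902 + 4) = 46.90 dB.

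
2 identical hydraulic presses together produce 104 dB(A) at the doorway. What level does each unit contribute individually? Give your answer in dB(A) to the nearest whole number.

101 dB(A)

Dividing the total intensity by 2 lowers the level by 10·log₁₀ 2 = 3.010 dB: L₁ = 104 − 3.010.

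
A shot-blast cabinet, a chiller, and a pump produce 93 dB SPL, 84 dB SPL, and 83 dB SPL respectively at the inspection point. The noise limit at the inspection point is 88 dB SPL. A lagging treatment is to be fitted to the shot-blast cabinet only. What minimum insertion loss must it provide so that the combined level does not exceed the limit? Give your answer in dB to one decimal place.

The untreated sources together contribute 10^(84/10) + 10^(83/10) = 4.507e+08, i.e. 86.54 dB SPL.
The limit corresponds to 10^(88/10) = 6.310e+08; subtracting the fixed part leaves 1.802e+08 for the shot-blast cabinet, i.e. 82.56 dB SPL.
Required insertion loss = 93 − 82.56 = 10.44 dB.

10.4 dB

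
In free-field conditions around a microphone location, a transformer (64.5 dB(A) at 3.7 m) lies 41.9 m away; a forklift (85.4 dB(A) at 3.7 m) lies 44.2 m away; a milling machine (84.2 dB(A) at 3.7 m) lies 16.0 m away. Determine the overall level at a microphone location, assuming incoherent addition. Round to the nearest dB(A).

72 dB(A)

Propagate each source to the receiver with L = L_ref − 20·log₁₀(r/r_ref), then add intensities.
transformer: 64.5 − 20·log₁₀(41.9/3.7) = 64.5 − 21.08 = 43.42 dB(A).
forklift: 85.4 − 20·log₁₀(44.2/3.7) = 85.4 − 21.54 = 63.86 dB(A).
milling machine: 84.2 − 20·log₁₀(16.0/3.7) = 84.2 − 12.72 = 71.48 dB(A).
Σ 10^(L/10) = 1.652e+07 → L_total = 10·log₁₀(1.652e+07) = 72.18 dB(A).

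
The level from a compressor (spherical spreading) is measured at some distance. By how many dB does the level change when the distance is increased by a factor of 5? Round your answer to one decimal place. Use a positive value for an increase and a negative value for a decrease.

-14.0 dB

Point-source spreading: ΔL = −20·log₁₀(r₂/r₁).
ΔL = −20·log₁₀(5) = -13.98 dB.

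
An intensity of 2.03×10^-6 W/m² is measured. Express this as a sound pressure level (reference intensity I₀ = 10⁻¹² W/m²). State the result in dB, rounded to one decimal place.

L = 10·log₁₀(I/I₀) = 10·log₁₀(2.03×10^-6/10⁻¹²) = 10·log₁₀(2.03×10^6).
L = 10·(0.3075 + 6) = 63.07 dB.

63.1 dB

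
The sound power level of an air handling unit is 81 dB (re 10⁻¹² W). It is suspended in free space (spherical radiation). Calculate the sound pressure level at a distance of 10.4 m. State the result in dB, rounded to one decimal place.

L_p = L_w − 10·log₁₀(4π·r²) with r = 10.4 m.
4π·r² = 1359 m², 10·log₁₀ of that is 31.333 dB.
L_p = 81 − 31.333 = 49.67 dB.

49.7 dB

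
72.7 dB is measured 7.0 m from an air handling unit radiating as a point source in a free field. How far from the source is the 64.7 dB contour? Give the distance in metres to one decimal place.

17.6 m

For a point source L₁ − L₂ = 20·log₁₀(r₂/r₁), so r₂ = r₁·10^((L₁−L₂)/20).
r₂ = 7.0·10^((72.7−64.7)/20) = 7.0·10^(8.0/20) = 17.58 m.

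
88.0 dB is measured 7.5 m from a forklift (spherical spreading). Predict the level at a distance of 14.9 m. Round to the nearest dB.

82 dB

For a point source, L₂ = L₁ − 20·log₁₀(r₂/r₁).
L₂ = 88.0 − 20·log₁₀(14.9/7.5) = 88.0 − 5.963 = 82.04 dB.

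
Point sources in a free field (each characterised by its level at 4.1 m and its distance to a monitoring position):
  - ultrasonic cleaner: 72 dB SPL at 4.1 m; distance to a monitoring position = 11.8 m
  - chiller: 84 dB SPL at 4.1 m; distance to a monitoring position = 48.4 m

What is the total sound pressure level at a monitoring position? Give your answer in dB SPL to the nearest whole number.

66 dB SPL

Apply inverse-square spreading to bring every level to the receiver, then sum 10^(L/10).
ultrasonic cleaner: 72 − 20·log₁₀(11.8/4.1) = 72 − 9.18 = 62.82 dB SPL.
chiller: 84 − 20·log₁₀(48.4/4.1) = 84 − 21.44 = 62.56 dB SPL.
Σ 10^(L/10) = 3.716e+06 → L_total = 10·log₁₀(3.716e+06) = 65.70 dB SPL.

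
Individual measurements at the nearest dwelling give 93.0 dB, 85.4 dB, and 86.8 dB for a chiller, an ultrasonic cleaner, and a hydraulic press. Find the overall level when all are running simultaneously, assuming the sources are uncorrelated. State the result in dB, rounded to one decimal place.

94.5 dB

Incoherent sources combine by intensity addition: L_total = 10·log₁₀(Σ 10^(L_i/10)).
Σ 10^(L/10) = 10^(93.0/10) + 10^(85.4/10) + 10^(86.8/10) = 2.821e+09.
L_total = 10·log₁₀(2.821e+09) = 94.50 dB.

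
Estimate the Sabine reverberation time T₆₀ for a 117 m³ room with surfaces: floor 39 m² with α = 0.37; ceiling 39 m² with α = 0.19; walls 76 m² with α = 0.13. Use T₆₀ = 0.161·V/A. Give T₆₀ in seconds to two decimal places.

0.59 s

A = Σ Sᵢαᵢ = 39·0.37 + 39·0.19 + 76·0.13 = 31.72 m².
T₆₀ = 0.161·V/A = 0.161·117/31.72 = 0.594 s.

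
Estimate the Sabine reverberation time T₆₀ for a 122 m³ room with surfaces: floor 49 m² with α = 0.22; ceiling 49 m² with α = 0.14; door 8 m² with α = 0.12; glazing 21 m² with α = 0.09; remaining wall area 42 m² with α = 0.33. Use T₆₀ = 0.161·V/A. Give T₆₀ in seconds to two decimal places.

A = Σ Sᵢαᵢ = 49·0.22 + 49·0.14 + 8·0.12 + 21·0.09 + 42·0.33 = 34.35 m².
T₆₀ = 0.161·V/A = 0.161·122/34.35 = 0.572 s.

0.57 s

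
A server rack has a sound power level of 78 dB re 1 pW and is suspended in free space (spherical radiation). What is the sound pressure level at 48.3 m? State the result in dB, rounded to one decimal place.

33.3 dB

The power spreads over a sphere of area 4π·r², so L_p = L_w − 10·log₁₀(4π·r²).
4π·r² = 2.932e+04 m², 10·log₁₀ of that is 44.671 dB.
L_p = 78 − 44.671 = 33.33 dB.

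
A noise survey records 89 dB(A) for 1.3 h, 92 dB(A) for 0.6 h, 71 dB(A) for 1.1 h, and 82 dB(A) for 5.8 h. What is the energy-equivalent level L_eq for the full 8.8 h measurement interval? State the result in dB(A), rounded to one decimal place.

85.2 dB(A)

Weight each interval's intensity by its duration and average over T = 8.8 h:
Σ tᵢ·10^(Lᵢ/10) = 1.3·10^(89/10) + 0.6·10^(92/10) + 1.1·10^(71/10) + 5.8·10^(82/10) = 2.917e+09.
L_eq = 10·log₁₀(2.917e+09/8.8) = 85.20 dB(A).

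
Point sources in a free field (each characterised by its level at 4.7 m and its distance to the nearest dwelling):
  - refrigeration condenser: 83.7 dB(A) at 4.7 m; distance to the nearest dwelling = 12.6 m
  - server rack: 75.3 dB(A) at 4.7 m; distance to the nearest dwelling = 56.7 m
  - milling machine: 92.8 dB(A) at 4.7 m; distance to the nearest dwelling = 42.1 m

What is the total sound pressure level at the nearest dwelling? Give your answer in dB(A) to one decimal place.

Propagate each source to the receiver with L = L_ref − 20·log₁₀(r/r_ref), then add intensities.
refrigeration condenser: 83.7 − 20·log₁₀(12.6/4.7) = 83.7 − 8.57 = 75.13 dB(A).
server rack: 75.3 − 20·log₁₀(56.7/4.7) = 75.3 − 21.63 = 53.67 dB(A).
milling machine: 92.8 − 20·log₁₀(42.1/4.7) = 92.8 − 19.04 = 73.76 dB(A).
Σ 10^(L/10) = 5.660e+07 → L_total = 10·log₁₀(5.660e+07) = 77.53 dB(A).

77.5 dB(A)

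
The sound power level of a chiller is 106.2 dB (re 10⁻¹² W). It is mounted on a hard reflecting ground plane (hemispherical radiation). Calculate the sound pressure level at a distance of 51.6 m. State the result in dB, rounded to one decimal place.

L_p = L_w − 10·log₁₀(2π·r²) with r = 51.6 m.
2π·r² = 1.673e+04 m², 10·log₁₀ of that is 42.235 dB.
L_p = 106.2 − 42.235 = 63.97 dB.

64.0 dB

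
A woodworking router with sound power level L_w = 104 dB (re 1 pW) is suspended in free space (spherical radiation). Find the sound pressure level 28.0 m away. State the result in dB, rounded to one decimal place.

64.1 dB

L_p = L_w − 10·log₁₀(4π·r²) with r = 28.0 m.
4π·r² = 9852 m², 10·log₁₀ of that is 39.935 dB.
L_p = 104 − 39.935 = 64.06 dB.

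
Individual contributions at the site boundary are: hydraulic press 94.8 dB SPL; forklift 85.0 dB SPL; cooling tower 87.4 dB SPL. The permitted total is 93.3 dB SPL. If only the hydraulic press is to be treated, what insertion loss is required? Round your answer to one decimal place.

Everything except the hydraulic press sums to 10^(85.0/10) + 10^(87.4/10) = 8.658e+08 in linear terms, 89.37 dB SPL.
The limit corresponds to 10^(93.3/10) = 2.138e+09; subtracting the fixed part leaves 1.272e+09 for the hydraulic press, i.e. 91.05 dB SPL.
Required insertion loss = 94.8 − 91.05 = 3.75 dB.

3.8 dB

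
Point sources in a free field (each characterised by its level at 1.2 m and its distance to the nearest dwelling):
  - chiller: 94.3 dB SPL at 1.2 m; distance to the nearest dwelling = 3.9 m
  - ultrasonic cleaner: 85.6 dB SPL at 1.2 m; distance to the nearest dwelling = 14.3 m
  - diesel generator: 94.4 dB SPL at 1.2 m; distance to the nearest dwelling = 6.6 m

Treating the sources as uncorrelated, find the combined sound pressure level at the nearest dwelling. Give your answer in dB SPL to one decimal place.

85.4 dB SPL

Apply inverse-square spreading to bring every level to the receiver, then sum 10^(L/10).
chiller: 94.3 − 20·log₁₀(3.9/1.2) = 94.3 − 10.24 = 84.06 dB SPL.
ultrasonic cleaner: 85.6 − 20·log₁₀(14.3/1.2) = 85.6 − 21.52 = 64.08 dB SPL.
diesel generator: 94.4 − 20·log₁₀(6.6/1.2) = 94.4 − 14.81 = 79.59 dB SPL.
Σ 10^(L/10) = 3.484e+08 → L_total = 10·log₁₀(3.484e+08) = 85.42 dB SPL.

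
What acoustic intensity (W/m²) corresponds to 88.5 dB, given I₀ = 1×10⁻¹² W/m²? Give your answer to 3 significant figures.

L = 10·log₁₀(I/I₀) ⇒ I = I₀·10^(L/10) = 10⁻¹² × 10^8.85.

0.000708 W/m²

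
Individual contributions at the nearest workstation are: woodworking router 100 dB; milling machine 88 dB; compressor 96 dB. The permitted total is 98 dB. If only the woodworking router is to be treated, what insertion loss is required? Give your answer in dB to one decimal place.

7.7 dB

Fixed contribution from the other sources: Σ 10^(L/10) = 10^(88/10) + 10^(96/10) = 4.612e+09 (96.64 dB).
To meet 98 dB overall, the treated woodworking router may contribute at most 10^(98/10) − 4.612e+09 = 1.698e+09, i.e. 92.30 dB.
So the woodworking router must be reduced from 100 to 92.30 dB: IL = 7.70 dB.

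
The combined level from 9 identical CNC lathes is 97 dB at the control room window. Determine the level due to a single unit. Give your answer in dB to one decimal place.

87.5 dB

For N identical incoherent sources L_total = L₁ + 10·log₁₀ N, so L₁ = 97 − 10·log₁₀(9) = 97 − 9.542.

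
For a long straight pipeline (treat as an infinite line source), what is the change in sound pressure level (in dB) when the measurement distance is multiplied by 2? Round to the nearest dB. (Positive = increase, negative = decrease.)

-3 dB

Line-source spreading: ΔL = −10·log₁₀(r₂/r₁).
ΔL = −10·log₁₀(2) = -3.01 dB.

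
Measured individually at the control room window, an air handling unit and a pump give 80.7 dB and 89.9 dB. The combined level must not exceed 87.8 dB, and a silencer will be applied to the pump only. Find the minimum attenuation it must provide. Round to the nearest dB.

3 dB

Everything except the pump sums to 10^(80.7/10) = 1.175e+08 in linear terms, 80.70 dB.
The limit corresponds to 10^(87.8/10) = 6.026e+08; subtracting the fixed part leaves 4.851e+08 for the pump, i.e. 86.86 dB.
Required insertion loss = 89.9 − 86.86 = 3.04 dB.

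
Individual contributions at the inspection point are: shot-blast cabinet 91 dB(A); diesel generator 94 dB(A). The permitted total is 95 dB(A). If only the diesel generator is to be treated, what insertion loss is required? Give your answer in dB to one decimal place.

Fixed contribution from the other source: Σ 10^(L/10) = 10^(91/10) = 1.259e+09 (91.00 dB(A)).
The limit corresponds to 10^(95/10) = 3.162e+09; subtracting the fixed part leaves 1.903e+09 for the diesel generator, i.e. 92.80 dB(A).
Required insertion loss = 94 − 92.80 = 1.20 dB.

1.2 dB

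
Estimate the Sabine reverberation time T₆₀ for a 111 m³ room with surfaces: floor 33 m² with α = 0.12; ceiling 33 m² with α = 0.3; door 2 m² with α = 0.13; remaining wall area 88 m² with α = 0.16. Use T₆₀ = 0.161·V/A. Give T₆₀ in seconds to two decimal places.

Total absorption A = 33·0.12 + 33·0.3 + 2·0.13 + 88·0.16 = 28.20 m² sabins.
T₆₀ = 0.161·V/A = 0.161·111/28.20 = 0.634 s.

0.63 s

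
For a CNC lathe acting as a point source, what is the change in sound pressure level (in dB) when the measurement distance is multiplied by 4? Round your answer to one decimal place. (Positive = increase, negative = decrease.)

With spherical spreading the level changes by −20·log₁₀(r₂/r₁).
ΔL = −20·log₁₀(4) = -12.04 dB.

-12.0 dB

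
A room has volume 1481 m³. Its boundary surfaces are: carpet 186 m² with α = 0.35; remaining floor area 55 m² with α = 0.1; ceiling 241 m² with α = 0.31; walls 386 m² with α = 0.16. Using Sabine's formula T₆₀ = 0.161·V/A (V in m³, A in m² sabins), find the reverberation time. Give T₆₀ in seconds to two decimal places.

Summing Sᵢαᵢ: 186·0.35 + 55·0.1 + 241·0.31 + 386·0.16 = 207.07 m².
T₆₀ = 0.161 × 1481 / 207.07 = 1.151 s.

1.15 s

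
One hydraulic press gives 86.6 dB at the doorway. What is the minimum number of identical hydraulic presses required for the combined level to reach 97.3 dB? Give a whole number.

The shortfall is 97.3 − 86.6 = 10.7 dB, and N units add 10·log₁₀ N, so need 10·log₁₀ N ≥ 10.7.
N ≥ 10^(10.7/10) = 11.749, so N = 12.

12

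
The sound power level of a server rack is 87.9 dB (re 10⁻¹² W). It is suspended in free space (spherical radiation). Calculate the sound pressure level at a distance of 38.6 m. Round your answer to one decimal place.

The power spreads over a sphere of area 4π·r², so L_p = L_w − 10·log₁₀(4π·r²).
4π·r² = 1.872e+04 m², 10·log₁₀ of that is 42.724 dB.
L_p = 87.9 − 42.724 = 45.18 dB.

45.2 dB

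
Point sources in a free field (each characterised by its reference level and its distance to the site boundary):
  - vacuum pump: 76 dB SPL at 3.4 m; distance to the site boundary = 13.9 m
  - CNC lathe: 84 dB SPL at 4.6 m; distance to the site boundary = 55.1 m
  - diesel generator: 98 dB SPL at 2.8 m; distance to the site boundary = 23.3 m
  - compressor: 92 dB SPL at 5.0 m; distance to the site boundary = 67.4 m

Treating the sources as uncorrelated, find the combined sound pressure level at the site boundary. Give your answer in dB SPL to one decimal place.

80.2 dB SPL

Propagate each source to the receiver with L = L_ref − 20·log₁₀(r/r_ref), then add intensities.
vacuum pump: 76 − 20·log₁₀(13.9/3.4) = 76 − 12.23 = 63.77 dB SPL.
CNC lathe: 84 − 20·log₁₀(55.1/4.6) = 84 − 21.57 = 62.43 dB SPL.
diesel generator: 98 − 20·log₁₀(23.3/2.8) = 98 − 18.40 = 79.60 dB SPL.
compressor: 92 − 20·log₁₀(67.4/5.0) = 92 − 22.59 = 69.41 dB SPL.
Σ 10^(L/10) = 1.040e+08 → L_total = 10·log₁₀(1.040e+08) = 80.17 dB SPL.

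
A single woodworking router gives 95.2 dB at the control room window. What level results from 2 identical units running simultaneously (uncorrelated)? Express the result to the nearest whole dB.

98 dB

With 2 equal, uncorrelated contributions the intensity is 2× that of one unit, giving a rise of 10·log₁₀ 2.
L_total = 95.2 + 10·log₁₀(2) = 95.2 + 3.010 = 98.21 dB.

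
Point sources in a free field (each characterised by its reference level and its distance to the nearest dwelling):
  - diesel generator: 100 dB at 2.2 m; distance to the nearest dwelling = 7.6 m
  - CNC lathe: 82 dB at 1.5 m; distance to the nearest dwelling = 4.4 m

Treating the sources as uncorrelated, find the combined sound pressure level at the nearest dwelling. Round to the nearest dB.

Propagate each source to the receiver with L = L_ref − 20·log₁₀(r/r_ref), then add intensities.
diesel generator: 100 − 20·log₁₀(7.6/2.2) = 100 − 10.77 = 89.23 dB.
CNC lathe: 82 − 20·log₁₀(4.4/1.5) = 82 − 9.35 = 72.65 dB.
Σ 10^(L/10) = 8.564e+08 → L_total = 10·log₁₀(8.564e+08) = 89.33 dB.

89 dB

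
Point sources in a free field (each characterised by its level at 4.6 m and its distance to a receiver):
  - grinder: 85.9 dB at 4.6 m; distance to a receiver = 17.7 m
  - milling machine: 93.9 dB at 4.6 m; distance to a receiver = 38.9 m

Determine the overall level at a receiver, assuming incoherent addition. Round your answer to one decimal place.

First find each source's level at the receiver (point-source: −20·log₁₀(r/r_ref)), then combine on an intensity basis.
grinder: 85.9 − 20·log₁₀(17.7/4.6) = 85.9 − 11.70 = 74.20 dB.
milling machine: 93.9 − 20·log₁₀(38.9/4.6) = 93.9 − 18.54 = 75.36 dB.
Σ 10^(L/10) = 6.060e+07 → L_total = 10·log₁₀(6.060e+07) = 77.82 dB.

77.8 dB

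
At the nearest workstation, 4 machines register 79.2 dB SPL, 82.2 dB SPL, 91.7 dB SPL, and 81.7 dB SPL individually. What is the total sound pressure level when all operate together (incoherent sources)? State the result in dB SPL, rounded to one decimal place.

92.7 dB SPL

For uncorrelated sources the intensities add, so convert each level to linear form, sum, and take 10·log₁₀ of the total.
Σ 10^(L/10) = 10^(79.2/10) + 10^(82.2/10) + 10^(91.7/10) + 10^(81.7/10) = 1.876e+09.
L_total = 10·log₁₀(1.876e+09) = 92.73 dB SPL.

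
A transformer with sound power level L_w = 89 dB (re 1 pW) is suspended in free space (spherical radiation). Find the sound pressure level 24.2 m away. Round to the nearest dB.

50 dB

Free-field spherical radiation: L_p = L_w − 10·log₁₀(4π·r²), r = 24.2 m.
4π·r² = 7359 m², 10·log₁₀ of that is 38.668 dB.
L_p = 89 − 38.668 = 50.33 dB.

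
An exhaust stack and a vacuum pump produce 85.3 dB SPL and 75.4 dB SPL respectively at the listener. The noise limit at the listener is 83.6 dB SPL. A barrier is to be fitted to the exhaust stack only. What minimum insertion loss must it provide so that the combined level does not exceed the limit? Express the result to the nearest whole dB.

2 dB

Everything except the exhaust stack sums to 10^(75.4/10) = 3.467e+07 in linear terms, 75.40 dB SPL.
To meet 83.6 dB SPL overall, the treated exhaust stack may contribute at most 10^(83.6/10) − 3.467e+07 = 1.944e+08, i.e. 82.89 dB SPL.
So the exhaust stack must be reduced from 85.3 to 82.89 dB SPL: IL = 2.41 dB.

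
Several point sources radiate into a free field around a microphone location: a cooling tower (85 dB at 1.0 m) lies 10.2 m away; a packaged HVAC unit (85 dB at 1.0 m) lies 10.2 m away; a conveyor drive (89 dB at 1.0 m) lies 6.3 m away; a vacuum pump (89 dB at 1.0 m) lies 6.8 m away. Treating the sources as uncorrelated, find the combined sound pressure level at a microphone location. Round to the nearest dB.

76 dB

Apply inverse-square spreading to bring every level to the receiver, then sum 10^(L/10).
cooling tower: 85 − 20·log₁₀(10.2/1.0) = 85 − 20.17 = 64.83 dB.
packaged HVAC unit: 85 − 20·log₁₀(10.2/1.0) = 85 − 20.17 = 64.83 dB.
conveyor drive: 89 − 20·log₁₀(6.3/1.0) = 89 − 15.99 = 73.01 dB.
vacuum pump: 89 − 20·log₁₀(6.8/1.0) = 89 − 16.65 = 72.35 dB.
Σ 10^(L/10) = 4.327e+07 → L_total = 10·log₁₀(4.327e+07) = 76.36 dB.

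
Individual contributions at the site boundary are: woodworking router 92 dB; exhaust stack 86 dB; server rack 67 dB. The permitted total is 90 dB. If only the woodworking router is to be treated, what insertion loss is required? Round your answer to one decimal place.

4.2 dB

Fixed contribution from the other sources: Σ 10^(L/10) = 10^(86/10) + 10^(67/10) = 4.031e+08 (86.05 dB).
To meet 90 dB overall, the treated woodworking router may contribute at most 10^(90/10) − 4.031e+08 = 5.969e+08, i.e. 87.76 dB.
So the woodworking router must be reduced from 92 to 87.76 dB: IL = 4.24 dB.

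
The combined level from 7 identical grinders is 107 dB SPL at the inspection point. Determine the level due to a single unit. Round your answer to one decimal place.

For N identical incoherent sources L_total = L₁ + 10·log₁₀ N, so L₁ = 107 − 10·log₁₀(7) = 107 − 8.451.

98.5 dB SPL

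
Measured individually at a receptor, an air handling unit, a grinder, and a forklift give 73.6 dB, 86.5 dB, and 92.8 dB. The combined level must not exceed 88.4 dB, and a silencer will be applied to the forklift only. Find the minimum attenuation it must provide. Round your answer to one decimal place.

9.3 dB

The untreated sources together contribute 10^(73.6/10) + 10^(86.5/10) = 4.696e+08, i.e. 86.72 dB.
To meet 88.4 dB overall, the treated forklift may contribute at most 10^(88.4/10) − 4.696e+08 = 2.222e+08, i.e. 83.47 dB.
So the forklift must be reduced from 92.8 to 83.47 dB: IL = 9.33 dB.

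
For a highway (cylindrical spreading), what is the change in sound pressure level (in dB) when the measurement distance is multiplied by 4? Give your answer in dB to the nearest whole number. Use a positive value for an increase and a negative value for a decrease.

-6 dB

With cylindrical spreading the level changes by −10·log₁₀(r₂/r₁).
ΔL = −10·log₁₀(4) = -6.02 dB.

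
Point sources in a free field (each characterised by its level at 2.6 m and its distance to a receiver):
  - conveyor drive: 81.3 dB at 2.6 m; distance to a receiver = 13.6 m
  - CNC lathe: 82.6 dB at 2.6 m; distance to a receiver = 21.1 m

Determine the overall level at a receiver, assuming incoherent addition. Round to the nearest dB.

69 dB

Apply inverse-square spreading to bring every level to the receiver, then sum 10^(L/10).
conveyor drive: 81.3 − 20·log₁₀(13.6/2.6) = 81.3 − 14.37 = 66.93 dB.
CNC lathe: 82.6 − 20·log₁₀(21.1/2.6) = 82.6 − 18.19 = 64.41 dB.
Σ 10^(L/10) = 7.693e+06 → L_total = 10·log₁₀(7.693e+06) = 68.86 dB.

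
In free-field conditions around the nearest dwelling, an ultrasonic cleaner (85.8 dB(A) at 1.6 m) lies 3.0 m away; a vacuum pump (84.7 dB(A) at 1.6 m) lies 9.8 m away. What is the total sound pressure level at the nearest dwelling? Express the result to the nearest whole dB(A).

Propagate each source to the receiver with L = L_ref − 20·log₁₀(r/r_ref), then add intensities.
ultrasonic cleaner: 85.8 − 20·log₁₀(3.0/1.6) = 85.8 − 5.46 = 80.34 dB(A).
vacuum pump: 84.7 − 20·log₁₀(9.8/1.6) = 84.7 − 15.74 = 68.96 dB(A).
Σ 10^(L/10) = 1.160e+08 → L_total = 10·log₁₀(1.160e+08) = 80.64 dB(A).

81 dB(A)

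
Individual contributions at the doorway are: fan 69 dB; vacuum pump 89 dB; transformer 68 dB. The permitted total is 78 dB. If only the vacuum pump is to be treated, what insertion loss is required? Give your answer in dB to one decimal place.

12.1 dB

The untreated sources together contribute 10^(69/10) + 10^(68/10) = 1.425e+07, i.e. 71.54 dB.
To meet 78 dB overall, the treated vacuum pump may contribute at most 10^(78/10) − 1.425e+07 = 4.884e+07, i.e. 76.89 dB.
So the vacuum pump must be reduced from 89 to 76.89 dB: IL = 12.11 dB.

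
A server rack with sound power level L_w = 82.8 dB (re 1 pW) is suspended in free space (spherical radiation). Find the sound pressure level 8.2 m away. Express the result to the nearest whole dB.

54 dB

Free-field spherical radiation: L_p = L_w − 10·log₁₀(4π·r²), r = 8.2 m.
4π·r² = 845 m², 10·log₁₀ of that is 29.268 dB.
L_p = 82.8 − 29.268 = 53.53 dB.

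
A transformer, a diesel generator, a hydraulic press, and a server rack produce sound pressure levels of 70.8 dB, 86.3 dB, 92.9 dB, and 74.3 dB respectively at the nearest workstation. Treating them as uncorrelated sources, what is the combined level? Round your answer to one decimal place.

93.8 dB

Incoherent sources combine by intensity addition: L_total = 10·log₁₀(Σ 10^(L_i/10)).
Σ 10^(L/10) = 10^(70.8/10) + 10^(86.3/10) + 10^(92.9/10) + 10^(74.3/10) = 2.415e+09.
L_total = 10·log₁₀(2.415e+09) = 93.83 dB.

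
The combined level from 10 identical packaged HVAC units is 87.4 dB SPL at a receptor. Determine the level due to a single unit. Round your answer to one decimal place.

77.4 dB SPL

Dividing the total intensity by 10 lowers the level by 10·log₁₀ 10 = 10.000 dB: L₁ = 87.4 − 10.000.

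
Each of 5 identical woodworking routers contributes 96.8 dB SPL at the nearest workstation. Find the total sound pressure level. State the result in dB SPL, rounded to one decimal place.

103.8 dB SPL

N identical incoherent sources raise the level by 10·log₁₀ N.
L_total = 96.8 + 10·log₁₀(5) = 96.8 + 6.990 = 103.79 dB SPL.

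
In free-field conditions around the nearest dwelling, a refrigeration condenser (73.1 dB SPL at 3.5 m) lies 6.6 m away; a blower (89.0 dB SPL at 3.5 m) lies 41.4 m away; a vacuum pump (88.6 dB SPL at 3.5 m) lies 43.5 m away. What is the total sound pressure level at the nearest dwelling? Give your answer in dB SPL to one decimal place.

First find each source's level at the receiver (point-source: −20·log₁₀(r/r_ref)), then combine on an intensity basis.
refrigeration condenser: 73.1 − 20·log₁₀(6.6/3.5) = 73.1 − 5.51 = 67.59 dB SPL.
blower: 89.0 − 20·log₁₀(41.4/3.5) = 89.0 − 21.46 = 67.54 dB SPL.
vacuum pump: 88.6 − 20·log₁₀(43.5/3.5) = 88.6 − 21.89 = 66.71 dB SPL.
Σ 10^(L/10) = 1.611e+07 → L_total = 10·log₁₀(1.611e+07) = 72.07 dB SPL.

72.1 dB SPL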